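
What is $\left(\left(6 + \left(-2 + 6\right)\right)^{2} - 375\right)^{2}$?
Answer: $75625$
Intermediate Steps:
$\left(\left(6 + \left(-2 + 6\right)\right)^{2} - 375\right)^{2} = \left(\left(6 + 4\right)^{2} - 375\right)^{2} = \left(10^{2} - 375\right)^{2} = \left(100 - 375\right)^{2} = \left(-275\right)^{2} = 75625$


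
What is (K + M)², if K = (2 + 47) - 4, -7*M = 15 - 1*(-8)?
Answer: 85264/49 ≈ 1740.1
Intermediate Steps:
M = -23/7 (M = -(15 - 1*(-8))/7 = -(15 + 8)/7 = -⅐*23 = -23/7 ≈ -3.2857)
K = 45 (K = 49 - 4 = 45)
(K + M)² = (45 - 23/7)² = (292/7)² = 85264/49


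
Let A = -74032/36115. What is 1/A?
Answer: -36115/74032 ≈ -0.48783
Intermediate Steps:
A = -74032/36115 (A = -74032*1/36115 = -74032/36115 ≈ -2.0499)
1/A = 1/(-74032/36115) = -36115/74032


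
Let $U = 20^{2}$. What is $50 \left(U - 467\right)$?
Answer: $-3350$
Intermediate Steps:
$U = 400$
$50 \left(U - 467\right) = 50 \left(400 - 467\right) = 50 \left(-67\right) = -3350$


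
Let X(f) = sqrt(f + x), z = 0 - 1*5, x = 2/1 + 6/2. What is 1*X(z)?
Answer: 0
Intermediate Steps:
x = 5 (x = 2*1 + 6*(1/2) = 2 + 3 = 5)
z = -5 (z = 0 - 5 = -5)
X(f) = sqrt(5 + f) (X(f) = sqrt(f + 5) = sqrt(5 + f))
1*X(z) = 1*sqrt(5 - 5) = 1*sqrt(0) = 1*0 = 0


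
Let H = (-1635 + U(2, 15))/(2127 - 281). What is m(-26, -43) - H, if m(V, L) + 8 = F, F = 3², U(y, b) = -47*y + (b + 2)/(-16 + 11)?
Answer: 126/65 ≈ 1.9385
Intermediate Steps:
U(y, b) = -⅖ - 47*y - b/5 (U(y, b) = -47*y + (2 + b)/(-5) = -47*y + (2 + b)*(-⅕) = -47*y + (-⅖ - b/5) = -⅖ - 47*y - b/5)
F = 9
H = -61/65 (H = (-1635 + (-⅖ - 47*2 - ⅕*15))/(2127 - 281) = (-1635 + (-⅖ - 94 - 3))/1846 = (-1635 - 487/5)*(1/1846) = -8662/5*1/1846 = -61/65 ≈ -0.93846)
m(V, L) = 1 (m(V, L) = -8 + 9 = 1)
m(-26, -43) - H = 1 - 1*(-61/65) = 1 + 61/65 = 126/65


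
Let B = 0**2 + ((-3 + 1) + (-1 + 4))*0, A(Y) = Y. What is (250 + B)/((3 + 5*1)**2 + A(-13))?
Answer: 250/51 ≈ 4.9020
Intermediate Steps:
B = 0 (B = 0 + (-2 + 3)*0 = 0 + 1*0 = 0 + 0 = 0)
(250 + B)/((3 + 5*1)**2 + A(-13)) = (250 + 0)/((3 + 5*1)**2 - 13) = 250/((3 + 5)**2 - 13) = 250/(8**2 - 13) = 250/(64 - 13) = 250/51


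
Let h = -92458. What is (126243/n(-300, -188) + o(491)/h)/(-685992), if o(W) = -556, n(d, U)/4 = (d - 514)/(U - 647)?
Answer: -4873134090413/103256629891008 ≈ -0.047194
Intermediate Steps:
n(d, U) = 4*(-514 + d)/(-647 + U) (n(d, U) = 4*((d - 514)/(U - 647)) = 4*((-514 + d)/(-647 + U)) = 4*(-514 + d)/(-647 + U))
(126243/n(-300, -188) + o(491)/h)/(-685992) = (126243/((4*(-514 - 300)/(-647 - 188))) - 556/(-92458))/(-685992) = (126243/((4*(-814)/(-835))) - 556*(-1/92458))*(-1/685992) = (126243/((4*(-1/835)*(-814))) + 278/46229)*(-1/685992) = (126243/(3256/835) + 278/46229)*(-1/685992) = (126243*(835/3256) + 278/46229)*(-1/685992) = (105412905/3256 + 278/46229)*(-1/685992) = (4873134090413/150521624)*(-1/685992) = -4873134090413/103256629891008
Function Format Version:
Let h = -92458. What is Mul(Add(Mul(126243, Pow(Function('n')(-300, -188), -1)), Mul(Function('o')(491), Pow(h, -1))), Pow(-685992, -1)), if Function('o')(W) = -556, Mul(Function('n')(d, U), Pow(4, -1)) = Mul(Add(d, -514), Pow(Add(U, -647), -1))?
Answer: Rational(-4873134090413, 103256629891008) ≈ -0.047194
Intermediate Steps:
Function('n')(d, U) = Mul(4, Pow(Add(-647, U), -1), Add(-514, d)) (Function('n')(d, U) = Mul(4, Mul(Add(d, -514), Pow(Add(U, -647), -1))) = Mul(4, Mul(Add(-514, d), Pow(Add(-647, U), -1))) = Mul(4, Mul(Pow(Add(-647, U), -1), Add(-514, d))) = Mul(4, Pow(Add(-647, U), -1), Add(-514, d)))
Mul(Add(Mul(126243, Pow(Function('n')(-300, -188), -1)), Mul(Function('o')(491), Pow(h, -1))), Pow(-685992, -1)) = Mul(Add(Mul(126243, Pow(Mul(4, Pow(Add(-647, -188), -1), Add(-514, -300)), -1)), Mul(-556, Pow(-92458, -1))), Pow(-685992, -1)) = Mul(Add(Mul(126243, Pow(Mul(4, Pow(-835, -1), -814), -1)), Mul(-556, Rational(-1, 92458))), Rational(-1, 685992)) = Mul(Add(Mul(126243, Pow(Mul(4, Rational(-1, 835), -814), -1)), Rational(278, 46229)), Rational(-1, 685992)) = Mul(Add(Mul(126243, Pow(Rational(3256, 835), -1)), Rational(278, 46229)), Rational(-1, 685992)) = Mul(Add(Mul(126243, Rational(835, 3256)), Rational(278, 46229)), Rational(-1, 685992)) = Mul(Add(Rational(105412905, 3256), Rational(278, 46229)), Rational(-1, 685992)) = Mul(Rational(4873134090413, 150521624), Rational(-1, 685992)) = Rational(-4873134090413, 103256629891008)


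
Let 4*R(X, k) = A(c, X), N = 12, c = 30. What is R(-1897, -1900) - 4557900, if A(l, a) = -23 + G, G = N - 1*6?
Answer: -18231617/4 ≈ -4.5579e+6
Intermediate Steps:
G = 6 (G = 12 - 1*6 = 12 - 6 = 6)
A(l, a) = -17 (A(l, a) = -23 + 6 = -17)
R(X, k) = -17/4 (R(X, k) = (¼)*(-17) = -17/4)
R(-1897, -1900) - 4557900 = -17/4 - 4557900 = -18231617/4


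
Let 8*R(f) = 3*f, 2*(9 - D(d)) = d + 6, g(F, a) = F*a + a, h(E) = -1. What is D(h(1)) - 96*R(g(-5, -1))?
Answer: -275/2 ≈ -137.50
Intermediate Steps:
g(F, a) = a + F*a
D(d) = 6 - d/2 (D(d) = 9 - (d + 6)/2 = 9 - (6 + d)/2 = 9 + (-3 - d/2) = 6 - d/2)
R(f) = 3*f/8 (R(f) = (3*f)/8 = 3*f/8)
D(h(1)) - 96*R(g(-5, -1)) = (6 - ½*(-1)) - 36*(-(1 - 5)) = (6 + ½) - 36*(-1*(-4)) = 13/2 - 36*4 = 13/2 - 96*3/2 = 13/2 - 144 = -275/2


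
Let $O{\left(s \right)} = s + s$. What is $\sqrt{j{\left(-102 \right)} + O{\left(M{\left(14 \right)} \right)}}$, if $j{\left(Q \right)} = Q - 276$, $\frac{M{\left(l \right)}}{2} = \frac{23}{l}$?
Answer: $\frac{10 i \sqrt{182}}{7} \approx 19.272 i$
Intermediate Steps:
$M{\left(l \right)} = \frac{46}{l}$ ($M{\left(l \right)} = 2 \frac{23}{l} = \frac{46}{l}$)
$j{\left(Q \right)} = -276 + Q$ ($j{\left(Q \right)} = Q - 276 = -276 + Q$)
$O{\left(s \right)} = 2 s$
$\sqrt{j{\left(-102 \right)} + O{\left(M{\left(14 \right)} \right)}} = \sqrt{\left(-276 - 102\right) + 2 \cdot \frac{46}{14}} = \sqrt{-378 + 2 \cdot 46 \cdot \frac{1}{14}} = \sqrt{-378 + 2 \cdot \frac{23}{7}} = \sqrt{-378 + \frac{46}{7}} = \sqrt{- \frac{2600}{7}} = \frac{10 i \sqrt{182}}{7}$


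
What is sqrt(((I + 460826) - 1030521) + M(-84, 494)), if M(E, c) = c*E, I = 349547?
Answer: 2*I*sqrt(65411) ≈ 511.51*I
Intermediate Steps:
M(E, c) = E*c
sqrt(((I + 460826) - 1030521) + M(-84, 494)) = sqrt(((349547 + 460826) - 1030521) - 84*494) = sqrt((810373 - 1030521) - 41496) = sqrt(-220148 - 41496) = sqrt(-261644) = 2*I*sqrt(65411)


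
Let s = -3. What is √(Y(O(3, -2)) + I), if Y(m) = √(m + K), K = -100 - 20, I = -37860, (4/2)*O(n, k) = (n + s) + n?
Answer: √(-151440 + 2*I*√474)/2 ≈ 0.027973 + 194.58*I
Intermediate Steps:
O(n, k) = -3/2 + n (O(n, k) = ((n - 3) + n)/2 = ((-3 + n) + n)/2 = (-3 + 2*n)/2 = -3/2 + n)
K = -120
Y(m) = √(-120 + m) (Y(m) = √(m - 120) = √(-120 + m))
√(Y(O(3, -2)) + I) = √(√(-120 + (-3/2 + 3)) - 37860) = √(√(-120 + 3/2) - 37860) = √(√(-237/2) - 37860) = √(I*√474/2 - 37860) = √(-37860 + I*√474/2)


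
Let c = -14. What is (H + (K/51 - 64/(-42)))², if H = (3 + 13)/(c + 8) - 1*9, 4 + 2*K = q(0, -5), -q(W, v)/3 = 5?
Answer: 54390625/509796 ≈ 106.69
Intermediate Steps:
q(W, v) = -15 (q(W, v) = -3*5 = -15)
K = -19/2 (K = -2 + (½)*(-15) = -2 - 15/2 = -19/2 ≈ -9.5000)
H = -35/3 (H = (3 + 13)/(-14 + 8) - 1*9 = 16/(-6) - 9 = 16*(-⅙) - 9 = -8/3 - 9 = -35/3 ≈ -11.667)
(H + (K/51 - 64/(-42)))² = (-35/3 + (-19/2/51 - 64/(-42)))² = (-35/3 + (-19/2*1/51 - 64*(-1/42)))² = (-35/3 + (-19/102 + 32/21))² = (-35/3 + 955/714)² = (-7375/714)² = 54390625/509796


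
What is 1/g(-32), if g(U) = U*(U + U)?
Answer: 1/2048 ≈ 0.00048828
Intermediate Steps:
g(U) = 2*U² (g(U) = U*(2*U) = 2*U²)
1/g(-32) = 1/(2*(-32)²) = 1/(2*1024) = 1/2048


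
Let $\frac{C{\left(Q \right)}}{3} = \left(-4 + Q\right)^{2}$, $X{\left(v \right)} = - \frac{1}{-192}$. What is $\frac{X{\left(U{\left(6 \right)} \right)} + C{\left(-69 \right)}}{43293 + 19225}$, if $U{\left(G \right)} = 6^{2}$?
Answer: $\frac{3069505}{12003456} \approx 0.25572$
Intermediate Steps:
$U{\left(G \right)} = 36$
$X{\left(v \right)} = \frac{1}{192}$ ($X{\left(v \right)} = \left(-1\right) \left(- \frac{1}{192}\right) = \frac{1}{192}$)
$C{\left(Q \right)} = 3 \left(-4 + Q\right)^{2}$
$\frac{X{\left(U{\left(6 \right)} \right)} + C{\left(-69 \right)}}{43293 + 19225} = \frac{\frac{1}{192} + 3 \left(-4 - 69\right)^{2}}{43293 + 19225} = \frac{\frac{1}{192} + 3 \left(-73\right)^{2}}{62518} = \left(\frac{1}{192} + 3 \cdot 5329\right) \frac{1}{62518} = \left(\frac{1}{192} + 15987\right) \frac{1}{62518} = \frac{3069505}{192} \cdot \frac{1}{62518} = \frac{3069505}{12003456}$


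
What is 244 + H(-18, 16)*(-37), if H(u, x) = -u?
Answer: -422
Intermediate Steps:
244 + H(-18, 16)*(-37) = 244 - 1*(-18)*(-37) = 244 + 18*(-37) = 244 - 666 = -422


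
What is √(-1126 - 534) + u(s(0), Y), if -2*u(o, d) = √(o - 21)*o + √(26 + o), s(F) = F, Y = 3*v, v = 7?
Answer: -√26/2 + 2*I*√415 ≈ -2.5495 + 40.743*I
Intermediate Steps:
Y = 21 (Y = 3*7 = 21)
u(o, d) = -√(26 + o)/2 - o*√(-21 + o)/2 (u(o, d) = -(√(o - 21)*o + √(26 + o))/2 = -(√(-21 + o)*o + √(26 + o))/2 = -(o*√(-21 + o) + √(26 + o))/2 = -(√(26 + o) + o*√(-21 + o))/2 = -√(26 + o)/2 - o*√(-21 + o)/2)
√(-1126 - 534) + u(s(0), Y) = √(-1126 - 534) + (-√(26 + 0)/2 - ½*0*√(-21 + 0)) = √(-1660) + (-√26/2 - ½*0*√(-21)) = 2*I*√415 + (-√26/2 - ½*0*I*√21) = 2*I*√415 + (-√26/2 + 0) = 2*I*√415 - √26/2 = -√26/2 + 2*I*√415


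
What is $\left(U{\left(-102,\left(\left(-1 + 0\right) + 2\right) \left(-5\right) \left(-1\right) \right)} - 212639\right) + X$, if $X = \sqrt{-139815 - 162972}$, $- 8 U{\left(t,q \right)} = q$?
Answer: $- \frac{1701117}{8} + 3 i \sqrt{33643} \approx -2.1264 \cdot 10^{5} + 550.26 i$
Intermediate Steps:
$U{\left(t,q \right)} = - \frac{q}{8}$
$X = 3 i \sqrt{33643}$ ($X = \sqrt{-302787} = 3 i \sqrt{33643} \approx 550.26 i$)
$\left(U{\left(-102,\left(\left(-1 + 0\right) + 2\right) \left(-5\right) \left(-1\right) \right)} - 212639\right) + X = \left(- \frac{\left(\left(-1 + 0\right) + 2\right) \left(-5\right) \left(-1\right)}{8} - 212639\right) + 3 i \sqrt{33643} = \left(- \frac{\left(-1 + 2\right) \left(-5\right) \left(-1\right)}{8} - 212639\right) + 3 i \sqrt{33643} = \left(- \frac{1 \left(-5\right) \left(-1\right)}{8} - 212639\right) + 3 i \sqrt{33643} = \left(- \frac{\left(-5\right) \left(-1\right)}{8} - 212639\right) + 3 i \sqrt{33643} = \left(\left(- \frac{1}{8}\right) 5 - 212639\right) + 3 i \sqrt{33643} = \left(- \frac{5}{8} - 212639\right) + 3 i \sqrt{33643} = - \frac{1701117}{8} + 3 i \sqrt{33643}$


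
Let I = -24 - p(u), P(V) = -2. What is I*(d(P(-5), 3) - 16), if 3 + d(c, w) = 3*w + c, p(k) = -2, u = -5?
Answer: 264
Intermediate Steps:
d(c, w) = -3 + c + 3*w (d(c, w) = -3 + (3*w + c) = -3 + (c + 3*w) = -3 + c + 3*w)
I = -22 (I = -24 - 1*(-2) = -24 + 2 = -22)
I*(d(P(-5), 3) - 16) = -22*((-3 - 2 + 3*3) - 16) = -22*((-3 - 2 + 9) - 16) = -22*(4 - 16) = -22*(-12) = 264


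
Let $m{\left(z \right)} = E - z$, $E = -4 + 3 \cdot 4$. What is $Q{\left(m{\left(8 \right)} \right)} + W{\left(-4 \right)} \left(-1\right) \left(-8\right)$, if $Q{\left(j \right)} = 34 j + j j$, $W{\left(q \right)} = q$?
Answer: $-32$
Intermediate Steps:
$E = 8$ ($E = -4 + 12 = 8$)
$m{\left(z \right)} = 8 - z$
$Q{\left(j \right)} = j^{2} + 34 j$ ($Q{\left(j \right)} = 34 j + j^{2} = j^{2} + 34 j$)
$Q{\left(m{\left(8 \right)} \right)} + W{\left(-4 \right)} \left(-1\right) \left(-8\right) = \left(8 - 8\right) \left(34 + \left(8 - 8\right)\right) + \left(-4\right) \left(-1\right) \left(-8\right) = \left(8 - 8\right) \left(34 + \left(8 - 8\right)\right) + 4 \left(-8\right) = 0 \left(34 + 0\right) - 32 = 0 \cdot 34 - 32 = 0 - 32 = -32$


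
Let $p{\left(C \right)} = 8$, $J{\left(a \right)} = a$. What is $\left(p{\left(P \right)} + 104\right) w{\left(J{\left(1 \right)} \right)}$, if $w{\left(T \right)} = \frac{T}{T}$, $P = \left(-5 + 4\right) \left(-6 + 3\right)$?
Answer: $112$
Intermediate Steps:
$P = 3$ ($P = \left(-1\right) \left(-3\right) = 3$)
$w{\left(T \right)} = 1$
$\left(p{\left(P \right)} + 104\right) w{\left(J{\left(1 \right)} \right)} = \left(8 + 104\right) 1 = 112 \cdot 1 = 112$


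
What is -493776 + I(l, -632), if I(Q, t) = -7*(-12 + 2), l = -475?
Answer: -493706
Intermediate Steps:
I(Q, t) = 70 (I(Q, t) = -7*(-10) = 70)
-493776 + I(l, -632) = -493776 + 70 = -493706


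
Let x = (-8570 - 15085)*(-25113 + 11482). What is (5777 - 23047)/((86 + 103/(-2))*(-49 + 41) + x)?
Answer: -17270/322441029 ≈ -5.3560e-5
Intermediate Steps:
x = 322441305 (x = -23655*(-13631) = 322441305)
(5777 - 23047)/((86 + 103/(-2))*(-49 + 41) + x) = (5777 - 23047)/((86 + 103/(-2))*(-49 + 41) + 322441305) = -17270/((86 + 103*(-1/2))*(-8) + 322441305) = -17270/((86 - 103/2)*(-8) + 322441305) = -17270/((69/2)*(-8) + 322441305) = -17270/(-276 + 322441305) = -17270/322441029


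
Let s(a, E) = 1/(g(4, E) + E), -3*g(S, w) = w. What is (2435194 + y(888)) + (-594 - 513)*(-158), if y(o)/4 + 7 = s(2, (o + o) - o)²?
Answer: 228684068353/87616 ≈ 2.6101e+6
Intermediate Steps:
g(S, w) = -w/3
s(a, E) = 3/(2*E) (s(a, E) = 1/(-E/3 + E) = 1/(2*E/3) = 3/(2*E))
y(o) = -28 + 9/o² (y(o) = -28 + 4*(3/(2*((o + o) - o)))² = -28 + 4*(3/(2*(2*o - o)))² = -28 + 4*(3/(2*o))² = -28 + 4*(9/(4*o²)) = -28 + 9/o²)
(2435194 + y(888)) + (-594 - 513)*(-158) = (2435194 + (-28 + 9/888²)) + (-594 - 513)*(-158) = (2435194 + (-28 + 9*(1/788544))) - 1107*(-158) = (2435194 + (-28 + 1/87616)) + 174906 = (2435194 - 2453247/87616) + 174906 = 213359504257/87616 + 174906 = 228684068353/87616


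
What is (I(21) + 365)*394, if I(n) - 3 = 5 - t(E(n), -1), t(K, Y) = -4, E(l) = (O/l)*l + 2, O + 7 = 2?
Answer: 148538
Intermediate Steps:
O = -5 (O = -7 + 2 = -5)
E(l) = -3 (E(l) = (-5/l)*l + 2 = -5 + 2 = -3)
I(n) = 12 (I(n) = 3 + (5 - 1*(-4)) = 3 + (5 + 4) = 3 + 9 = 12)
(I(21) + 365)*394 = (12 + 365)*394 = 377*394 = 148538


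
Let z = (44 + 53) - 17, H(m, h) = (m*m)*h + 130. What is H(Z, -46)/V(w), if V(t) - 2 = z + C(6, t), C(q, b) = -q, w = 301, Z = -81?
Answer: -75419/19 ≈ -3969.4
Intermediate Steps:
H(m, h) = 130 + h*m**2 (H(m, h) = m**2*h + 130 = h*m**2 + 130 = 130 + h*m**2)
z = 80 (z = 97 - 17 = 80)
V(t) = 76 (V(t) = 2 + (80 - 1*6) = 2 + (80 - 6) = 2 + 74 = 76)
H(Z, -46)/V(w) = (130 - 46*(-81)**2)/76 = (130 - 46*6561)*(1/76) = (130 - 301806)*(1/76) = -301676*1/76 = -75419/19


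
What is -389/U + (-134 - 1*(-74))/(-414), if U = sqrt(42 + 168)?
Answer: 10/69 - 389*sqrt(210)/210 ≈ -26.699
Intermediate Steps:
U = sqrt(210) ≈ 14.491
-389/U + (-134 - 1*(-74))/(-414) = -389*sqrt(210)/210 + (-134 - 1*(-74))/(-414) = -389*sqrt(210)/210 + (-134 + 74)*(-1/414) = -389*sqrt(210)/210 - 60*(-1/414) = -389*sqrt(210)/210 + 10/69 = 10/69 - 389*sqrt(210)/210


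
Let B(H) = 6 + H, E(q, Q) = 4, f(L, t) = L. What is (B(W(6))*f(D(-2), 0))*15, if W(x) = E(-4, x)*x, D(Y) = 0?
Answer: 0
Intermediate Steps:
W(x) = 4*x
(B(W(6))*f(D(-2), 0))*15 = ((6 + 4*6)*0)*15 = ((6 + 24)*0)*15 = (30*0)*15 = 0*15 = 0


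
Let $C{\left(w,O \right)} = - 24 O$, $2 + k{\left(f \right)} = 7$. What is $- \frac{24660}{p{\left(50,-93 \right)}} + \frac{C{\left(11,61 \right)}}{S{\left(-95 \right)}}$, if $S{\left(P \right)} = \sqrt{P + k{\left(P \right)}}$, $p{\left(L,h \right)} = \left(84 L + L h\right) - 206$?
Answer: $\frac{6165}{164} + \frac{244 i \sqrt{10}}{5} \approx 37.591 + 154.32 i$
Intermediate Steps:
$k{\left(f \right)} = 5$ ($k{\left(f \right)} = -2 + 7 = 5$)
$p{\left(L,h \right)} = -206 + 84 L + L h$
$S{\left(P \right)} = \sqrt{5 + P}$ ($S{\left(P \right)} = \sqrt{P + 5} = \sqrt{5 + P}$)
$- \frac{24660}{p{\left(50,-93 \right)}} + \frac{C{\left(11,61 \right)}}{S{\left(-95 \right)}} = - \frac{24660}{-206 + 84 \cdot 50 + 50 \left(-93\right)} + \frac{\left(-24\right) 61}{\sqrt{5 - 95}} = - \frac{24660}{-206 + 4200 - 4650} - \frac{1464}{\sqrt{-90}} = - \frac{24660}{-656} - \frac{1464}{3 i \sqrt{10}} = \left(-24660\right) \left(- \frac{1}{656}\right) - 1464 \left(- \frac{i \sqrt{10}}{30}\right) = \frac{6165}{164} + \frac{244 i \sqrt{10}}{5}$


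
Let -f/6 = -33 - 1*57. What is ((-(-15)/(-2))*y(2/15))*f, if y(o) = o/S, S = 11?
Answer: -540/11 ≈ -49.091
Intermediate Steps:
y(o) = o/11
f = 540 (f = -6*(-33 - 1*57) = -6*(-33 - 57) = -6*(-90) = 540)
((-(-15)/(-2))*y(2/15))*f = ((-(-15)/(-2))*((2/15)/11))*540 = ((-(-15)*(-1)/2)*((2*(1/15))/11))*540 = ((-3*5/2)*((1/11)*(2/15)))*540 = -15/2*2/165*540 = -1/11*540 = -540/11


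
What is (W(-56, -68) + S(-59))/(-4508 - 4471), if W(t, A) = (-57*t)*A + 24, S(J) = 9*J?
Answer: 72521/2993 ≈ 24.230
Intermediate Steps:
W(t, A) = 24 - 57*A*t (W(t, A) = -57*A*t + 24 = 24 - 57*A*t)
(W(-56, -68) + S(-59))/(-4508 - 4471) = ((24 - 57*(-68)*(-56)) + 9*(-59))/(-4508 - 4471) = ((24 - 217056) - 531)/(-8979) = (-217032 - 531)*(-1/8979) = -217563*(-1/8979) = 72521/2993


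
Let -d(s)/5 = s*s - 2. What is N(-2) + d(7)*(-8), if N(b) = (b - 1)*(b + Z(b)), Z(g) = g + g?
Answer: 1898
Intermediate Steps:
d(s) = 10 - 5*s**2 (d(s) = -5*(s*s - 2) = -5*(s**2 - 2) = -5*(-2 + s**2) = 10 - 5*s**2)
Z(g) = 2*g
N(b) = 3*b*(-1 + b) (N(b) = (b - 1)*(b + 2*b) = (-1 + b)*(3*b) = 3*b*(-1 + b))
N(-2) + d(7)*(-8) = 3*(-2)*(-1 - 2) + (10 - 5*7**2)*(-8) = 3*(-2)*(-3) + (10 - 5*49)*(-8) = 18 + (10 - 245)*(-8) = 18 - 235*(-8) = 18 + 1880 = 1898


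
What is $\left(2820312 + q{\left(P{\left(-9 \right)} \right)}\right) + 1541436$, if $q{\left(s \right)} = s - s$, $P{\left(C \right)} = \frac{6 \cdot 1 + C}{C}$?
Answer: $4361748$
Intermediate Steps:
$P{\left(C \right)} = \frac{6 + C}{C}$
$q{\left(s \right)} = 0$
$\left(2820312 + q{\left(P{\left(-9 \right)} \right)}\right) + 1541436 = \left(2820312 + 0\right) + 1541436 = 2820312 + 1541436 = 4361748$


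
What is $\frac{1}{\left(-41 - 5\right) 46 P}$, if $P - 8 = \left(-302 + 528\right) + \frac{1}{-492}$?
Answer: $- \frac{123}{60902183} \approx -2.0196 \cdot 10^{-6}$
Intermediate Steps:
$P = \frac{115127}{492}$ ($P = 8 + \left(\left(-302 + 528\right) + \frac{1}{-492}\right) = 8 + \left(226 - \frac{1}{492}\right) = 8 + \frac{111191}{492} = \frac{115127}{492} \approx 234.0$)
$\frac{1}{\left(-41 - 5\right) 46 P} = \frac{1}{\left(-41 - 5\right) 46 \cdot \frac{115127}{492}} = \frac{1}{\left(-46\right) 46} \cdot \frac{492}{115127} = \frac{1}{-2116} \cdot \frac{492}{115127} = \left(- \frac{1}{2116}\right) \frac{492}{115127} = - \frac{123}{60902183}$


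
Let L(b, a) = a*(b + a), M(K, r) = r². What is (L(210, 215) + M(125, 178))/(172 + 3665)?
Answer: 123059/3837 ≈ 32.072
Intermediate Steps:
L(b, a) = a*(a + b)
(L(210, 215) + M(125, 178))/(172 + 3665) = (215*(215 + 210) + 178²)/(172 + 3665) = (215*425 + 31684)/3837 = (91375 + 31684)*(1/3837) = 123059*(1/3837) = 123059/3837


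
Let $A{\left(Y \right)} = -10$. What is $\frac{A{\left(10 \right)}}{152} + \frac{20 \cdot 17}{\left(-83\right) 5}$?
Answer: $- \frac{5583}{6308} \approx -0.88507$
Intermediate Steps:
$\frac{A{\left(10 \right)}}{152} + \frac{20 \cdot 17}{\left(-83\right) 5} = - \frac{10}{152} + \frac{20 \cdot 17}{\left(-83\right) 5} = \left(-10\right) \frac{1}{152} + \frac{340}{-415} = - \frac{5}{76} + 340 \left(- \frac{1}{415}\right) = - \frac{5}{76} - \frac{68}{83} = - \frac{5583}{6308}$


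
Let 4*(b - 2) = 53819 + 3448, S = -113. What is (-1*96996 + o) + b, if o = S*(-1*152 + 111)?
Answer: -312177/4 ≈ -78044.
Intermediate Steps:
b = 57275/4 (b = 2 + (53819 + 3448)/4 = 2 + (¼)*57267 = 2 + 57267/4 = 57275/4 ≈ 14319.)
o = 4633 (o = -113*(-1*152 + 111) = -113*(-152 + 111) = -113*(-41) = 4633)
(-1*96996 + o) + b = (-1*96996 + 4633) + 57275/4 = (-96996 + 4633) + 57275/4 = -92363 + 57275/4 = -312177/4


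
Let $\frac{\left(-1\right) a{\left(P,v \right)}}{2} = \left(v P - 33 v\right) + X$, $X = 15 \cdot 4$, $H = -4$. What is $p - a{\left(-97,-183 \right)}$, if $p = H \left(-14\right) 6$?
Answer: $48036$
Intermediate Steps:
$X = 60$
$a{\left(P,v \right)} = -120 + 66 v - 2 P v$ ($a{\left(P,v \right)} = - 2 \left(\left(v P - 33 v\right) + 60\right) = - 2 \left(\left(P v - 33 v\right) + 60\right) = - 2 \left(\left(- 33 v + P v\right) + 60\right) = - 2 \left(60 - 33 v + P v\right) = -120 + 66 v - 2 P v$)
$p = 336$ ($p = \left(-4\right) \left(-14\right) 6 = 56 \cdot 6 = 336$)
$p - a{\left(-97,-183 \right)} = 336 - \left(-120 + 66 \left(-183\right) - \left(-194\right) \left(-183\right)\right) = 336 - \left(-120 - 12078 - 35502\right) = 336 - -47700 = 336 + 47700 = 48036$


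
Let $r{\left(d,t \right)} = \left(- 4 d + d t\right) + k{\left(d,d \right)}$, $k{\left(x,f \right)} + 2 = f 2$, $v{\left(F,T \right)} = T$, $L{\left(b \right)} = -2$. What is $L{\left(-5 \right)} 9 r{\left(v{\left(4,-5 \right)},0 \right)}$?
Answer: $-144$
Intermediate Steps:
$k{\left(x,f \right)} = -2 + 2 f$ ($k{\left(x,f \right)} = -2 + f 2 = -2 + 2 f$)
$r{\left(d,t \right)} = -2 - 2 d + d t$ ($r{\left(d,t \right)} = \left(- 4 d + d t\right) + \left(-2 + 2 d\right) = -2 - 2 d + d t$)
$L{\left(-5 \right)} 9 r{\left(v{\left(4,-5 \right)},0 \right)} = \left(-2\right) 9 \left(-2 - -10 - 0\right) = - 18 \left(-2 + 10 + 0\right) = \left(-18\right) 8 = -144$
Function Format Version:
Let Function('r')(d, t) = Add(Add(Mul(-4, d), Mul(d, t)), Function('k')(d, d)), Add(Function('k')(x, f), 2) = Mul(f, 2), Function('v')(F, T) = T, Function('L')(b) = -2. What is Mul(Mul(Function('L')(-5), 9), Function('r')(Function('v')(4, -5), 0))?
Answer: -144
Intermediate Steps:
Function('k')(x, f) = Add(-2, Mul(2, f)) (Function('k')(x, f) = Add(-2, Mul(f, 2)) = Add(-2, Mul(2, f)))
Function('r')(d, t) = Add(-2, Mul(-2, d), Mul(d, t)) (Function('r')(d, t) = Add(Add(Mul(-4, d), Mul(d, t)), Add(-2, Mul(2, d))) = Add(-2, Mul(-2, d), Mul(d, t)))
Mul(Mul(Function('L')(-5), 9), Function('r')(Function('v')(4, -5), 0)) = Mul(Mul(-2, 9), Add(-2, Mul(-2, -5), Mul(-5, 0))) = Mul(-18, Add(-2, 10, 0)) = Mul(-18, 8) = -144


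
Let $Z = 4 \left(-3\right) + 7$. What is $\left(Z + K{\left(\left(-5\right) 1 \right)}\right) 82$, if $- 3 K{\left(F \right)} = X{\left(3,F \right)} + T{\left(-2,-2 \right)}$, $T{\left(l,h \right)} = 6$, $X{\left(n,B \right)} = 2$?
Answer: $- \frac{1886}{3} \approx -628.67$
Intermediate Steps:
$K{\left(F \right)} = - \frac{8}{3}$ ($K{\left(F \right)} = - \frac{2 + 6}{3} = \left(- \frac{1}{3}\right) 8 = - \frac{8}{3}$)
$Z = -5$ ($Z = -12 + 7 = -5$)
$\left(Z + K{\left(\left(-5\right) 1 \right)}\right) 82 = \left(-5 - \frac{8}{3}\right) 82 = \left(- \frac{23}{3}\right) 82 = - \frac{1886}{3}$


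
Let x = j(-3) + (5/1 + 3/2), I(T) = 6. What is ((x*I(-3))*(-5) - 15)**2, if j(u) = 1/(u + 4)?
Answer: 57600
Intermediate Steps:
j(u) = 1/(4 + u)
x = 15/2 (x = 1/(4 - 3) + (5/1 + 3/2) = 1/1 + (5*1 + 3*(1/2)) = 1 + (5 + 3/2) = 1 + 13/2 = 15/2 ≈ 7.5000)
((x*I(-3))*(-5) - 15)**2 = (((15/2)*6)*(-5) - 15)**2 = (45*(-5) - 15)**2 = (-225 - 15)**2 = (-240)**2 = 57600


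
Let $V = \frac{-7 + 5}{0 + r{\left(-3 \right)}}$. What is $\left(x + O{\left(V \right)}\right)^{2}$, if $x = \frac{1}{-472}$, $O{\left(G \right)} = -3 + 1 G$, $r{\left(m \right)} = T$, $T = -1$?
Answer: $\frac{223729}{222784} \approx 1.0042$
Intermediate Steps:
$r{\left(m \right)} = -1$
$V = 2$ ($V = \frac{-7 + 5}{0 - 1} = - \frac{2}{-1} = \left(-2\right) \left(-1\right) = 2$)
$O{\left(G \right)} = -3 + G$
$x = - \frac{1}{472} \approx -0.0021186$
$\left(x + O{\left(V \right)}\right)^{2} = \left(- \frac{1}{472} + \left(-3 + 2\right)\right)^{2} = \left(- \frac{1}{472} - 1\right)^{2} = \left(- \frac{473}{472}\right)^{2} = \frac{223729}{222784}$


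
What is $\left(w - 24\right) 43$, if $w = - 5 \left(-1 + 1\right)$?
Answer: $-1032$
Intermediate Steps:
$w = 0$ ($w = \left(-5\right) 0 = 0$)
$\left(w - 24\right) 43 = \left(0 - 24\right) 43 = \left(-24\right) 43 = -1032$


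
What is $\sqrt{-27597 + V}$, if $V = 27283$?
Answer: $i \sqrt{314} \approx 17.72 i$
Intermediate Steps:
$\sqrt{-27597 + V} = \sqrt{-27597 + 27283} = \sqrt{-314} = i \sqrt{314}$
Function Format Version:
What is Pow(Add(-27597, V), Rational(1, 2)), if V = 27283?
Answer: Mul(I, Pow(314, Rational(1, 2))) ≈ Mul(17.720, I)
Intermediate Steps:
Pow(Add(-27597, V), Rational(1, 2)) = Pow(Add(-27597, 27283), Rational(1, 2)) = Pow(-314, Rational(1, 2)) = Mul(I, Pow(314, Rational(1, 2)))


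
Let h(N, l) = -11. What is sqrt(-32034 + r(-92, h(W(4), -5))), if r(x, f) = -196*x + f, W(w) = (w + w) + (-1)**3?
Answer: 9*I*sqrt(173) ≈ 118.38*I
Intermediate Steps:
W(w) = -1 + 2*w (W(w) = 2*w - 1 = -1 + 2*w)
r(x, f) = f - 196*x
sqrt(-32034 + r(-92, h(W(4), -5))) = sqrt(-32034 + (-11 - 196*(-92))) = sqrt(-32034 + (-11 + 18032)) = sqrt(-32034 + 18021) = sqrt(-14013) = 9*I*sqrt(173)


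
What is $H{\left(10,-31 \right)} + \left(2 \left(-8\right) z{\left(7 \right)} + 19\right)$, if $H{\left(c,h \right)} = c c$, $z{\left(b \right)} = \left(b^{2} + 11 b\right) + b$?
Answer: $-2009$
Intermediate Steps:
$z{\left(b \right)} = b^{2} + 12 b$
$H{\left(c,h \right)} = c^{2}$
$H{\left(10,-31 \right)} + \left(2 \left(-8\right) z{\left(7 \right)} + 19\right) = 10^{2} + \left(2 \left(-8\right) 7 \left(12 + 7\right) + 19\right) = 100 + \left(- 16 \cdot 7 \cdot 19 + 19\right) = 100 + \left(\left(-16\right) 133 + 19\right) = 100 + \left(-2128 + 19\right) = 100 - 2109 = -2009$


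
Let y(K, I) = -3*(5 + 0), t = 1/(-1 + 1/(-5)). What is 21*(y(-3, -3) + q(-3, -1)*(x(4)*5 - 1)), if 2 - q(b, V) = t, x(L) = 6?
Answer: 2821/2 ≈ 1410.5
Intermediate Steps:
t = -⅚ (t = 1/(-1 - ⅕) = 1/(-6/5) = -⅚ ≈ -0.83333)
q(b, V) = 17/6 (q(b, V) = 2 - 1*(-⅚) = 2 + ⅚ = 17/6)
y(K, I) = -15 (y(K, I) = -3*5 = -15)
21*(y(-3, -3) + q(-3, -1)*(x(4)*5 - 1)) = 21*(-15 + 17*(6*5 - 1)/6) = 21*(-15 + 17*(30 - 1)/6) = 21*(-15 + (17/6)*29) = 21*(-15 + 493/6) = 21*(403/6) = 2821/2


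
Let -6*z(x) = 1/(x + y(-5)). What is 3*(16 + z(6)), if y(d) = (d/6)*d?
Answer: 2925/61 ≈ 47.951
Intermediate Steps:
y(d) = d²/6 (y(d) = (d*(⅙))*d = (d/6)*d = d²/6)
z(x) = -1/(6*(25/6 + x)) (z(x) = -1/(6*(x + (⅙)*(-5)²)) = -1/(6*(x + (⅙)*25)) = -1/(6*(x + 25/6)) = -1/(6*(25/6 + x)))
3*(16 + z(6)) = 3*(16 - 1/(25 + 6*6)) = 3*(16 - 1/(25 + 36)) = 3*(16 - 1/61) = 3*(975/61) = 2925/61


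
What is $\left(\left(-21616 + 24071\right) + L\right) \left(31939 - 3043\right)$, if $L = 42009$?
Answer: $1284831744$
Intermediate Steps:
$\left(\left(-21616 + 24071\right) + L\right) \left(31939 - 3043\right) = \left(\left(-21616 + 24071\right) + 42009\right) \left(31939 - 3043\right) = \left(2455 + 42009\right) 28896 = 44464 \cdot 28896 = 1284831744$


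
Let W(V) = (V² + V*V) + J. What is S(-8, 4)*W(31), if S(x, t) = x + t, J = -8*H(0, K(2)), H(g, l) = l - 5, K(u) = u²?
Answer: -7720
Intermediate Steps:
H(g, l) = -5 + l
J = 8 (J = -8*(-5 + 2²) = -8*(-5 + 4) = -8*(-1) = 8)
W(V) = 8 + 2*V² (W(V) = (V² + V*V) + 8 = (V² + V²) + 8 = 2*V² + 8 = 8 + 2*V²)
S(x, t) = t + x
S(-8, 4)*W(31) = (4 - 8)*(8 + 2*31²) = -4*(8 + 2*961) = -4*(8 + 1922) = -4*1930 = -7720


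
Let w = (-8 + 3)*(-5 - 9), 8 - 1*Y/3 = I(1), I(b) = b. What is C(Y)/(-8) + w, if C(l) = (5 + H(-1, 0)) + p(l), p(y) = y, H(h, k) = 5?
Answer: 529/8 ≈ 66.125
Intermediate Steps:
Y = 21 (Y = 24 - 3*1 = 24 - 3 = 21)
C(l) = 10 + l (C(l) = (5 + 5) + l = 10 + l)
w = 70 (w = -5*(-14) = 70)
C(Y)/(-8) + w = (10 + 21)/(-8) + 70 = -⅛*31 + 70 = -31/8 + 70 = 529/8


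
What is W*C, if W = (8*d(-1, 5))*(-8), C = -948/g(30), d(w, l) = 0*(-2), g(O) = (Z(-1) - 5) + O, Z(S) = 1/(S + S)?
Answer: 0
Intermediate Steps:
Z(S) = 1/(2*S)
g(O) = -11/2 + O (g(O) = ((½)/(-1) - 5) + O = ((½)*(-1) - 5) + O = (-½ - 5) + O = -11/2 + O)
d(w, l) = 0
C = -1896/49 (C = -948/(-11/2 + 30) = -948/49/2 = -948*2/49 = -1896/49 ≈ -38.694)
W = 0 (W = (8*0)*(-8) = 0*(-8) = 0)
W*C = 0*(-1896/49) = 0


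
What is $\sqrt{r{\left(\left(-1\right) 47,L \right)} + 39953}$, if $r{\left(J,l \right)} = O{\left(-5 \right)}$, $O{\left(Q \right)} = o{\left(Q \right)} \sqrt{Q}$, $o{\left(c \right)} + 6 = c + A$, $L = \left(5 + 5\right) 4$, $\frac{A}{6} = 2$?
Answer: $\sqrt{39953 + i \sqrt{5}} \approx 199.88 + 0.0056 i$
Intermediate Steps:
$A = 12$ ($A = 6 \cdot 2 = 12$)
$L = 40$ ($L = 10 \cdot 4 = 40$)
$o{\left(c \right)} = 6 + c$ ($o{\left(c \right)} = -6 + \left(c + 12\right) = -6 + \left(12 + c\right) = 6 + c$)
$O{\left(Q \right)} = \sqrt{Q} \left(6 + Q\right)$ ($O{\left(Q \right)} = \left(6 + Q\right) \sqrt{Q} = \sqrt{Q} \left(6 + Q\right)$)
$r{\left(J,l \right)} = i \sqrt{5}$ ($r{\left(J,l \right)} = \sqrt{-5} \left(6 - 5\right) = i \sqrt{5} \cdot 1 = i \sqrt{5}$)
$\sqrt{r{\left(\left(-1\right) 47,L \right)} + 39953} = \sqrt{i \sqrt{5} + 39953} = \sqrt{39953 + i \sqrt{5}}$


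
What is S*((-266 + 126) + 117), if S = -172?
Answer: 3956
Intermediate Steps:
S*((-266 + 126) + 117) = -172*((-266 + 126) + 117) = -172*(-140 + 117) = -172*(-23) = 3956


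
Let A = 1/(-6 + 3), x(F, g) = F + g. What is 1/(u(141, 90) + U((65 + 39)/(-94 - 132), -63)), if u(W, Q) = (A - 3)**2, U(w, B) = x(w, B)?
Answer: -1017/53239 ≈ -0.019103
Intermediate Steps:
U(w, B) = B + w (U(w, B) = w + B = B + w)
A = -1/3 (A = 1/(-3) = -1/3 ≈ -0.33333)
u(W, Q) = 100/9 (u(W, Q) = (-1/3 - 3)**2 = (-10/3)**2 = 100/9)
1/(u(141, 90) + U((65 + 39)/(-94 - 132), -63)) = 1/(100/9 + (-63 + (65 + 39)/(-94 - 132))) = 1/(100/9 + (-63 + 104/(-226))) = 1/(100/9 + (-63 + 104*(-1/226))) = 1/(100/9 + (-63 - 52/113)) = 1/(100/9 - 7171/113) = 1/(-53239/1017) = -1017/53239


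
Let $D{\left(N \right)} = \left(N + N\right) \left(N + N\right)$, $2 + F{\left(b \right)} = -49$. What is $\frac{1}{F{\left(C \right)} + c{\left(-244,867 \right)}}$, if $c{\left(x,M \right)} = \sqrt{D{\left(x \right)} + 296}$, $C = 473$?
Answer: $\frac{17}{78613} + \frac{2 \sqrt{59610}}{235839} \approx 0.0022867$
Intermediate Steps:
$F{\left(b \right)} = -51$ ($F{\left(b \right)} = -2 - 49 = -51$)
$D{\left(N \right)} = 4 N^{2}$ ($D{\left(N \right)} = 2 N 2 N = 4 N^{2}$)
$c{\left(x,M \right)} = \sqrt{296 + 4 x^{2}}$ ($c{\left(x,M \right)} = \sqrt{4 x^{2} + 296} = \sqrt{296 + 4 x^{2}}$)
$\frac{1}{F{\left(C \right)} + c{\left(-244,867 \right)}} = \frac{1}{-51 + 2 \sqrt{74 + \left(-244\right)^{2}}} = \frac{1}{-51 + 2 \sqrt{74 + 59536}} = \frac{1}{-51 + 2 \sqrt{59610}}$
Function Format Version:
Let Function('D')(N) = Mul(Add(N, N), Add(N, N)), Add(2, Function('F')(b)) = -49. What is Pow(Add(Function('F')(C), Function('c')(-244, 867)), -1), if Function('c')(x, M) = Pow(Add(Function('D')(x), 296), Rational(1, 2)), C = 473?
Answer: Add(Rational(17, 78613), Mul(Rational(2, 235839), Pow(59610, Rational(1, 2)))) ≈ 0.0022867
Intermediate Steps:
Function('F')(b) = -51 (Function('F')(b) = Add(-2, -49) = -51)
Function('D')(N) = Mul(4, Pow(N, 2)) (Function('D')(N) = Mul(Mul(2, N), Mul(2, N)) = Mul(4, Pow(N, 2)))
Function('c')(x, M) = Pow(Add(296, Mul(4, Pow(x, 2))), Rational(1, 2)) (Function('c')(x, M) = Pow(Add(Mul(4, Pow(x, 2)), 296), Rational(1, 2)) = Pow(Add(296, Mul(4, Pow(x, 2))), Rational(1, 2)))
Pow(Add(Function('F')(C), Function('c')(-244, 867)), -1) = Pow(Add(-51, Mul(2, Pow(Add(74, Pow(-244, 2)), Rational(1, 2)))), -1) = Pow(Add(-51, Mul(2, Pow(Add(74, 59536), Rational(1, 2)))), -1) = Pow(Add(-51, Mul(2, Pow(59610, Rational(1, 2)))), -1)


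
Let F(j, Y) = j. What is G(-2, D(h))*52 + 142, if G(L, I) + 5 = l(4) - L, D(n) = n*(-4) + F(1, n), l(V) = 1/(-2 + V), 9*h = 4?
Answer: 12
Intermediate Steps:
h = 4/9 (h = (⅑)*4 = 4/9 ≈ 0.44444)
D(n) = 1 - 4*n (D(n) = n*(-4) + 1 = -4*n + 1 = 1 - 4*n)
G(L, I) = -9/2 - L (G(L, I) = -5 + (1/(-2 + 4) - L) = -5 + (1/2 - L) = -5 + (½ - L) = -9/2 - L)
G(-2, D(h))*52 + 142 = (-9/2 - 1*(-2))*52 + 142 = (-9/2 + 2)*52 + 142 = -5/2*52 + 142 = -130 + 142 = 12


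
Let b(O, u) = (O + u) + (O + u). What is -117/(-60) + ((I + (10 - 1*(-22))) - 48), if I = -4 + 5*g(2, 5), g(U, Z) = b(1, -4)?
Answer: -961/20 ≈ -48.050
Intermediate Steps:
b(O, u) = 2*O + 2*u
g(U, Z) = -6 (g(U, Z) = 2*1 + 2*(-4) = 2 - 8 = -6)
I = -34 (I = -4 + 5*(-6) = -4 - 30 = -34)
-117/(-60) + ((I + (10 - 1*(-22))) - 48) = -117/(-60) + ((-34 + (10 - 1*(-22))) - 48) = -117*(-1/60) + ((-34 + (10 + 22)) - 48) = 39/20 + ((-34 + 32) - 48) = 39/20 + (-2 - 48) = 39/20 - 50 = -961/20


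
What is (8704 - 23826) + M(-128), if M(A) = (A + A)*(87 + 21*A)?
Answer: 650734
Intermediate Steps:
M(A) = 2*A*(87 + 21*A) (M(A) = (2*A)*(87 + 21*A) = 2*A*(87 + 21*A))
(8704 - 23826) + M(-128) = (8704 - 23826) + 6*(-128)*(29 + 7*(-128)) = -15122 + 6*(-128)*(29 - 896) = -15122 + 6*(-128)*(-867) = -15122 + 665856 = 650734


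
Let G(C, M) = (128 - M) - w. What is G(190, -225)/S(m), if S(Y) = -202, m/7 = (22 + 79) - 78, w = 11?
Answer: -171/101 ≈ -1.6931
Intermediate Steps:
G(C, M) = 117 - M (G(C, M) = (128 - M) - 1*11 = (128 - M) - 11 = 117 - M)
m = 161 (m = 7*((22 + 79) - 78) = 7*(101 - 78) = 7*23 = 161)
G(190, -225)/S(m) = (117 - 1*(-225))/(-202) = (117 + 225)*(-1/202) = 342*(-1/202) = -171/101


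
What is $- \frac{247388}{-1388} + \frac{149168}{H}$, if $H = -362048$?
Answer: $\frac{1396238835}{7851916} \approx 177.82$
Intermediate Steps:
$- \frac{247388}{-1388} + \frac{149168}{H} = - \frac{247388}{-1388} + \frac{149168}{-362048} = \left(-247388\right) \left(- \frac{1}{1388}\right) + 149168 \left(- \frac{1}{362048}\right) = \frac{61847}{347} - \frac{9323}{22628} = \frac{1396238835}{7851916}$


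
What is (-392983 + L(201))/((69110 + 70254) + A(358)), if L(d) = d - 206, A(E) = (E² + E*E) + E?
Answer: -196494/198025 ≈ -0.99227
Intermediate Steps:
A(E) = E + 2*E² (A(E) = (E² + E²) + E = 2*E² + E = E + 2*E²)
L(d) = -206 + d
(-392983 + L(201))/((69110 + 70254) + A(358)) = (-392983 + (-206 + 201))/((69110 + 70254) + 358*(1 + 2*358)) = (-392983 - 5)/(139364 + 358*(1 + 716)) = -392988/(139364 + 358*717) = -392988/(139364 + 256686) = -392988/396050 = -392988*1/396050 = -196494/198025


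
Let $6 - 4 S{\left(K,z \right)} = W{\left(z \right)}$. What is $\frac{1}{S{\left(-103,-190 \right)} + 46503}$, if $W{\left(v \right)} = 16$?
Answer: $\frac{2}{93001} \approx 2.1505 \cdot 10^{-5}$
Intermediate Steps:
$S{\left(K,z \right)} = - \frac{5}{2}$ ($S{\left(K,z \right)} = \frac{3}{2} - 4 = - \frac{5}{2}$)
$\frac{1}{S{\left(-103,-190 \right)} + 46503} = \frac{1}{- \frac{5}{2} + 46503} = \frac{1}{\frac{93001}{2}} = \frac{2}{93001}$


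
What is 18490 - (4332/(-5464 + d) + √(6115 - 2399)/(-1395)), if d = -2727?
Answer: 151455922/8191 + 2*√929/1395 ≈ 18491.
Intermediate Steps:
18490 - (4332/(-5464 + d) + √(6115 - 2399)/(-1395)) = 18490 - (4332/(-5464 - 2727) + √(6115 - 2399)/(-1395)) = 18490 - (4332/(-8191) + √3716*(-1/1395)) = 18490 - (4332*(-1/8191) + (2*√929)*(-1/1395)) = 18490 - (-4332/8191 - 2*√929/1395) = 18490 + (4332/8191 + 2*√929/1395) = 151455922/8191 + 2*√929/1395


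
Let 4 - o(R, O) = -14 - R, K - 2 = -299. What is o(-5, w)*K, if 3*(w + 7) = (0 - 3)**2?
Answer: -3861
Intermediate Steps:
K = -297 (K = 2 - 299 = -297)
w = -4 (w = -7 + (0 - 3)**2/3 = -7 + (1/3)*(-3)**2 = -7 + (1/3)*9 = -7 + 3 = -4)
o(R, O) = 18 + R (o(R, O) = 4 - (-14 - R) = 4 + (14 + R) = 18 + R)
o(-5, w)*K = (18 - 5)*(-297) = 13*(-297) = -3861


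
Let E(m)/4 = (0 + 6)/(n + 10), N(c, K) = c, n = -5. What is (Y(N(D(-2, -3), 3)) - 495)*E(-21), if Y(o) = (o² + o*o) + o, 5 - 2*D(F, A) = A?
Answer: -11016/5 ≈ -2203.2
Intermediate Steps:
D(F, A) = 5/2 - A/2
E(m) = 24/5 (E(m) = 4*((0 + 6)/(-5 + 10)) = 4*(6/5) = 24/5)
Y(o) = o + 2*o² (Y(o) = (o² + o²) + o = 2*o² + o = o + 2*o²)
(Y(N(D(-2, -3), 3)) - 495)*E(-21) = ((5/2 - ½*(-3))*(1 + 2*(5/2 - ½*(-3))) - 495)*(24/5) = ((5/2 + 3/2)*(1 + 2*(5/2 + 3/2)) - 495)*(24/5) = (4*(1 + 2*4) - 495)*(24/5) = (4*(1 + 8) - 495)*(24/5) = (4*9 - 495)*(24/5) = (36 - 495)*(24/5) = -459*24/5 = -11016/5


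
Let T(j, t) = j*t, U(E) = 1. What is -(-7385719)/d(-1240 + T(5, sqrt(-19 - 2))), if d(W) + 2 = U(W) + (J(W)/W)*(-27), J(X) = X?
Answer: -7385719/28 ≈ -2.6378e+5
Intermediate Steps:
d(W) = -28 (d(W) = -2 + (1 + (W/W)*(-27)) = -2 + (1 + 1*(-27)) = -2 + (1 - 27) = -2 - 26 = -28)
-(-7385719)/d(-1240 + T(5, sqrt(-19 - 2))) = -(-7385719)/(-28) = -(-7385719)*(-1)/28 = -1*7385719/28 = -7385719/28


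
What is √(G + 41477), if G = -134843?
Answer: 3*I*√10374 ≈ 305.56*I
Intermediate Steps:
√(G + 41477) = √(-134843 + 41477) = √(-93366) = 3*I*√10374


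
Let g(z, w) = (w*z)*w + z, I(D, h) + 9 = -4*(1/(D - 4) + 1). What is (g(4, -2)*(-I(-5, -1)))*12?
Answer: 9040/3 ≈ 3013.3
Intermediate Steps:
I(D, h) = -13 - 4/(-4 + D) (I(D, h) = -9 - 4*(1/(D - 4) + 1) = -9 - 4*(1/(-4 + D) + 1) = -9 - 4*(1 + 1/(-4 + D)) = -9 + (-4 - 4/(-4 + D)) = -13 - 4/(-4 + D))
g(z, w) = z + z*w² (g(z, w) = z*w² + z = z + z*w²)
(g(4, -2)*(-I(-5, -1)))*12 = ((4*(1 + (-2)²))*(-(48 - 13*(-5))/(-4 - 5)))*12 = ((4*(1 + 4))*(-(48 + 65)/(-9)))*12 = ((4*5)*(-(-1)*113/9))*12 = (20*(-1*(-113/9)))*12 = (20*(113/9))*12 = (2260/9)*12 = 9040/3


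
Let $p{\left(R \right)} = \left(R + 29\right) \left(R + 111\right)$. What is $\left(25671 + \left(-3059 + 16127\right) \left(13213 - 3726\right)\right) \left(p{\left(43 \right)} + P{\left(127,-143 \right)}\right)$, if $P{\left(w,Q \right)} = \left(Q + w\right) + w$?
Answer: $1388696012613$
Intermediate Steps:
$P{\left(w,Q \right)} = Q + 2 w$
$p{\left(R \right)} = \left(29 + R\right) \left(111 + R\right)$
$\left(25671 + \left(-3059 + 16127\right) \left(13213 - 3726\right)\right) \left(p{\left(43 \right)} + P{\left(127,-143 \right)}\right) = \left(25671 + \left(-3059 + 16127\right) \left(13213 - 3726\right)\right) \left(\left(3219 + 43^{2} + 140 \cdot 43\right) + \left(-143 + 2 \cdot 127\right)\right) = \left(25671 + 13068 \cdot 9487\right) \left(\left(3219 + 1849 + 6020\right) + \left(-143 + 254\right)\right) = \left(25671 + 123976116\right) \left(11088 + 111\right) = 124001787 \cdot 11199 = 1388696012613$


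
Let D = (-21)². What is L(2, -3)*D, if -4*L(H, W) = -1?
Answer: 441/4 ≈ 110.25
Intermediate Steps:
L(H, W) = ¼ (L(H, W) = -¼*(-1) = ¼)
D = 441
L(2, -3)*D = (¼)*441 = 441/4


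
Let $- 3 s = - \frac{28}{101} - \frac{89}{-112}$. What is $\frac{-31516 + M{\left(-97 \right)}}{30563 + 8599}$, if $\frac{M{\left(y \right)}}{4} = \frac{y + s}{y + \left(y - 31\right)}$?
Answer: $- \frac{148537271}{184583560} \approx -0.80472$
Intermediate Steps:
$s = - \frac{1951}{11312}$ ($s = - \frac{- \frac{28}{101} - \frac{89}{-112}}{3} = - \frac{\left(-28\right) \frac{1}{101} - - \frac{89}{112}}{3} = - \frac{- \frac{28}{101} + \frac{89}{112}}{3} = \left(- \frac{1}{3}\right) \frac{5853}{11312} = - \frac{1951}{11312} \approx -0.17247$)
$M{\left(y \right)} = \frac{4 \left(- \frac{1951}{11312} + y\right)}{-31 + 2 y}$ ($M{\left(y \right)} = 4 \frac{y - \frac{1951}{11312}}{y + \left(y - 31\right)} = 4 \frac{- \frac{1951}{11312} + y}{y + \left(-31 + y\right)} = 4 \frac{- \frac{1951}{11312} + y}{-31 + 2 y} = \frac{4 \left(- \frac{1951}{11312} + y\right)}{-31 + 2 y}$)
$\frac{-31516 + M{\left(-97 \right)}}{30563 + 8599} = \frac{-31516 + \frac{-1951 + 11312 \left(-97\right)}{2828 \left(-31 + 2 \left(-97\right)\right)}}{30563 + 8599} = \frac{-31516 + \frac{-1951 - 1097264}{2828 \left(-31 - 194\right)}}{39162} = \left(-31516 + \frac{1}{2828} \frac{1}{-225} \left(-1099215\right)\right) \frac{1}{39162} = \left(-31516 + \frac{1}{2828} \left(- \frac{1}{225}\right) \left(-1099215\right)\right) \frac{1}{39162} = \left(-31516 + \frac{24427}{14140}\right) \frac{1}{39162} = \left(- \frac{445611813}{14140}\right) \frac{1}{39162} = - \frac{148537271}{184583560}$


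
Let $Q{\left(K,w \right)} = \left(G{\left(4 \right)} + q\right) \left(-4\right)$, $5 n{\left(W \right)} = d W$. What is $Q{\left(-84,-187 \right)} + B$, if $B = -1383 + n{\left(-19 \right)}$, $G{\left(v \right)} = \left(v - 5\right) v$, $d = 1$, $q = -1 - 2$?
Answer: $- \frac{6794}{5} \approx -1358.8$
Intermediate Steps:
$q = -3$
$G{\left(v \right)} = v \left(-5 + v\right)$ ($G{\left(v \right)} = \left(v - 5\right) v = \left(-5 + v\right) v = v \left(-5 + v\right)$)
$n{\left(W \right)} = \frac{W}{5}$ ($n{\left(W \right)} = \frac{1 W}{5} = \frac{W}{5}$)
$Q{\left(K,w \right)} = 28$ ($Q{\left(K,w \right)} = \left(4 \left(-5 + 4\right) - 3\right) \left(-4\right) = \left(4 \left(-1\right) - 3\right) \left(-4\right) = \left(-4 - 3\right) \left(-4\right) = \left(-7\right) \left(-4\right) = 28$)
$B = - \frac{6934}{5}$ ($B = -1383 + \frac{1}{5} \left(-19\right) = -1383 - \frac{19}{5} = - \frac{6934}{5} \approx -1386.8$)
$Q{\left(-84,-187 \right)} + B = 28 - \frac{6934}{5} = - \frac{6794}{5}$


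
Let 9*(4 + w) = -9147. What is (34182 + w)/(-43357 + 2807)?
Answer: -19897/24330 ≈ -0.81780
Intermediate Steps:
w = -3061/3 (w = -4 + (⅑)*(-9147) = -4 - 3049/3 = -3061/3 ≈ -1020.3)
(34182 + w)/(-43357 + 2807) = (34182 - 3061/3)/(-43357 + 2807) = (99485/3)/(-40550) = (99485/3)*(-1/40550) = -19897/24330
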